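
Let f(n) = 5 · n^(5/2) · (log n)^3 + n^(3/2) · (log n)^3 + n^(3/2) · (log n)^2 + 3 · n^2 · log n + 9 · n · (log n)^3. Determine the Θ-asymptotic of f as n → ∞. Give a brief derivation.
f(n) ∈ Θ(n^(5/2) · (log n)^3)

Compare the terms by growth order. For large n, n^a · (log n)^b dominates n^a' · (log n)^b' iff a > a', or (a = a' and b > b'). Ranking the 5 terms shows the dominant one is 5 · n^(5/2) · (log n)^3. Hence f(n) ∈ Θ(n^(5/2) · (log n)^3).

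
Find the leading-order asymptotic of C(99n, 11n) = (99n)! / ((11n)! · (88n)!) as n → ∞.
C(99n, 11n) ~ (387420489/16777216)^(11n) · sqrt(9/(16π·11n))

Write N = 11n. Apply Stirling to each factorial:
  (9N)! ~ sqrt(2π·9N) · (9N/e)^(9N),
  N! ~ sqrt(2π N) · (N/e)^N,
  (8N)! ~ sqrt(2π·8N) · (8N/e)^(8N).
The exponential factors combine to (9N)^(9N) / (N^N · (8N)^(8N)) = 9^(9N)/8^(8N) = (9^9/8^8)^N = (387420489/16777216)^N.
The square-root prefactors combine to sqrt(2π·9N) / (sqrt(2π N)·sqrt(2π·8N)) = sqrt(9 / (2π·8·N)) = sqrt(9/(16π·11n)).
Substituting N = 11n: C(99n, 11n) ~ (387420489/16777216)^(11n) · sqrt(9/(16π·11n)).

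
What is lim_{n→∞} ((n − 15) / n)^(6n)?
lim = e^(−90)

Rewrite as (1 − 15/n)^(6n). By the standard limit (1 + x/n)^n → e^x, we have (1 − 15/n)^n → e^(−15), and raising to the 6th power gives e^(−90).
More precisely, ln[(1 − 15/n)^(6n)] = 6n · ln(1 − 15/n) = 6n · (-15/n + O(1/n^2)) = -90 + O(1/n) → -90.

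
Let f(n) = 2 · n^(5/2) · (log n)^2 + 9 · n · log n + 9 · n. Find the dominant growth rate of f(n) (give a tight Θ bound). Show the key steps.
f(n) ∈ Θ(n^(5/2) · (log n)^2)

Compare the terms by growth order. For large n, n^a · (log n)^b dominates n^a' · (log n)^b' iff a > a', or (a = a' and b > b'). Ranking the 3 terms shows the dominant one is 2 · n^(5/2) · (log n)^2. Hence f(n) ∈ Θ(n^(5/2) · (log n)^2).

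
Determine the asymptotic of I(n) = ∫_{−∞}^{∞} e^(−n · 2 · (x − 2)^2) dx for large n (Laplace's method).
I(n) = sqrt(π/(2n))

Here φ(x) = 2 · (x − 2)^2 has its unique minimum at x* = 2 with φ(x*) = 0 and φ''(x*) = 4. Laplace's method gives
  I(n) ~ e^(−n φ(x*)) · sqrt(2π / (n · φ''(x*))) = sqrt(2π / (4n)) = sqrt(π/(2n)).
This is exact: substituting u = (x − 2)·sqrt(2n) gives I(n) = (1/sqrt(2n)) ∫_{−∞}^{∞} e^(−u^2) du = sqrt(π/(2n)).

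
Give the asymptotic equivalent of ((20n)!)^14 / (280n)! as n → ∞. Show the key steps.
((20n)!)^14/(280n)! ~ ((2π·20n)^(13/2) / sqrt(14)) · 14^(−14·20n)  →  0

Write N = 20n. Stirling: N! ~ sqrt(2π N)(N/e)^N and (14N)! ~ sqrt(2π·14N)·(14N/e)^(14N).
  (N!)^14/(14N)! ~ (2π N)^(14/2) (N/e)^(14N) / [sqrt(2π·14N) (14N/e)^(14N)]
     = (2π N)^(14/2) / sqrt(2π·14N) · (N/(14N))^(14N)
     = (2π N)^((14−1)/2) / sqrt(14) · 14^(−14N).
Since 14^14 > 1, the factor 14^(−14N) decays exponentially, so the ratio → 0. Substituting N = 20n gives the stated form.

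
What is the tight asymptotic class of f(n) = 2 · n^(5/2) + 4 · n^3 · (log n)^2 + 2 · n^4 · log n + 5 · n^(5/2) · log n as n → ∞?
f(n) ∈ Θ(n^4 · log n)

Compare the terms by growth order. For large n, n^a · (log n)^b dominates n^a' · (log n)^b' iff a > a', or (a = a' and b > b'). Ranking the 4 terms shows the dominant one is 2 · n^4 · log n. Hence f(n) ∈ Θ(n^4 · log n).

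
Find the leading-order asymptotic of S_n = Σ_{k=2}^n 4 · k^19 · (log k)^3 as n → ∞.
S_n ~ n^20 · (log n)^3 / 5

By integral comparison, S_n = ∫_1^n 4 · x^19 · (log x)^3 dx + O(n^19 · (log n)^3). For the integral, the leading term of ∫_1^n x^19 (log x)^3 dx is n^20/20 · (log n)^3 (by repeated integration by parts; each step lowers the log-exponent and produces a relatively O(1/log n) correction). Hence S_n ~ n^20 · (log n)^3 / 5.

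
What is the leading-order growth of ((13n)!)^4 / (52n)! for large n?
((13n)!)^4/(52n)! ~ ((2π·13n)^(3/2) / 2) · 4^(−4·13n)  →  0

Write N = 13n. Stirling: N! ~ sqrt(2π N)(N/e)^N and (4N)! ~ sqrt(2π·4N)·(4N/e)^(4N).
  (N!)^4/(4N)! ~ (2π N)^(4/2) (N/e)^(4N) / [sqrt(2π·4N) (4N/e)^(4N)]
     = (2π N)^(4/2) / sqrt(2π·4N) · (N/(4N))^(4N)
     = (2π N)^((4−1)/2) / 2 · 4^(−4N).
Since 4^4 > 1, the factor 4^(−4N) decays exponentially, so the ratio → 0. Substituting N = 13n gives the stated form.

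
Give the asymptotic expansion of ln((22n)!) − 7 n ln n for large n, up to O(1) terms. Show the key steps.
ln((22n)!) − 7 n ln n = 15 n ln n + 22(ln 22 − 1) n + (1/2) ln(2π·22n) + O(1/n)

Stirling: ln((22n)!) = 22n ln(22n) − 22n + (1/2) ln(2π·22n) + O(1/n).
Expand 22n ln(22n) = 22n (ln n + ln 22) = 22n ln n + 22n ln 22.
Subtract 7n ln n: leading term is (22 − 7) n ln n = 15 n ln n. The next term is 22n ln 22 − 22n = 22(ln 22 − 1) n. Then the (1/2) ln(2π·22n) correction.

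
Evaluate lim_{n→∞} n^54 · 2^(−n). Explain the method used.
lim = 0

Exponentials with base > 1 dominate every fixed polynomial: for any fixed c, n^c / 2^n → 0 as n → ∞ (e.g. by the ratio test, or by writing 2^n = e^(n ln 2) and noting e^(n ln 2) / n^c → ∞). Hence n^54 · 2^(−n) = n^54 / 2^n → 0.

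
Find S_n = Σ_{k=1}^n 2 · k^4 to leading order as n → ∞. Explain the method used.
S_n ~ 2 · n^5 / 5

By integral comparison (Euler-Maclaurin), Σ_{k=1}^n 2 · k^4 = 2 · ∫_0^n x^4 dx + O(n^4) = 2 · n^5/5 + O(n^4). (Equivalently, Faulhaber's formula gives the same leading term.)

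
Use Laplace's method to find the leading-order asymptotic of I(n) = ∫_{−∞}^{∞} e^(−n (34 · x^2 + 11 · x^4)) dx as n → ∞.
I(n) ~ sqrt(π/(34n))

φ(x) = 34 · x^2 + 11 · x^4 has its unique global minimum at x* = 0 (since φ'(x) = 68x + 44x^3 = 0 only at x = 0 for real x with both coefficients positive, and φ → ∞ as |x| → ∞). At x* = 0, φ(0) = 0 and φ''(0) = 68. Laplace's method then gives
  I(n) ~ sqrt(2π / (n · φ''(0))) · e^(−n φ(0)) = sqrt(2π / (68n)) = sqrt(π/(34n)).
The 11 · x^4 term contributes only at subleading order (an O(1/n) relative correction).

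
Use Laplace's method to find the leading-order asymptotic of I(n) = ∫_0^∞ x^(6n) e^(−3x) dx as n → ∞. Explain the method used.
I(n) ~ (sqrt(2π·6n) / 3) · (6n/(3e))^(6n)

Write the integrand as exp(6n ln x − 3x) and set f(x) = 6n ln x − 3x. Then f'(x) = 6n/x − 3 = 0 at x* = 6n/3, and f''(x*) = −6n/x*^2 = −3^2/(6n). Laplace's method (interior maximum) gives
  I(n) ~ e^(f(x*)) · sqrt(2π / |f''(x*)|)
        = exp(6n ln(6n/3) − 6n) · sqrt(2π · 6n / 3^2)
        = (6n/3)^(6n) e^(−6n) · sqrt(2π·6n) / 3
        = (sqrt(2π·6n) / 3) · (6n/(3e))^(6n).
This matches Γ(6n+1)/3^(6n+1) with Stirling applied to Γ.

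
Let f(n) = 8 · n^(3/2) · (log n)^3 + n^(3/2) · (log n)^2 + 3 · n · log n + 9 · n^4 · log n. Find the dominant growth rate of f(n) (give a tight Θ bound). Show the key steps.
f(n) ∈ Θ(n^4 · log n)

Compare the terms by growth order. For large n, n^a · (log n)^b dominates n^a' · (log n)^b' iff a > a', or (a = a' and b > b'). Ranking the 4 terms shows the dominant one is 9 · n^4 · log n. Hence f(n) ∈ Θ(n^4 · log n).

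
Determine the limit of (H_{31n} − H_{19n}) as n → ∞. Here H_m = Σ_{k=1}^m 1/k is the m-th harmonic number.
lim = ln(31/19)

Euler-Maclaurin gives H_m = ln m + γ + 1/(2m) + O(1/m^2). The γ and O(1/m) terms cancel in the difference:
  H_{31n} − H_{19n} = ln(31n) − ln(19n) + O(1/n) = ln(31/19) + O(1/n).
Hence the limit is ln(31/19).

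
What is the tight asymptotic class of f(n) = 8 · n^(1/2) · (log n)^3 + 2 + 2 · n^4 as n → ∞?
f(n) ∈ Θ(n^4)

Compare the terms by growth order. For large n, n^a · (log n)^b dominates n^a' · (log n)^b' iff a > a', or (a = a' and b > b'). Ranking the 3 terms shows the dominant one is 2 · n^4. Hence f(n) ∈ Θ(n^4).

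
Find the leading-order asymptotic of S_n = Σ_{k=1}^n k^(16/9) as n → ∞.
S_n ~ (9/25) · n^(25/9)

Integral comparison: Σ_{k=1}^n k^(16/9) = ∫_0^n x^(16/9) dx + O(n^(16/9)). The integral is n^(1 + 16/9) / (1 + 16/9) = n^((16+9)/9) / ((16+9)/9) = (9/25) · n^(25/9).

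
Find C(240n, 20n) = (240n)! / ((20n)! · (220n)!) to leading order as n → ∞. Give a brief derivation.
C(240n, 20n) ~ (8916100448256/285311670611)^(20n) · sqrt(6/(11π·20n))

Write N = 20n. Apply Stirling to each factorial:
  (12N)! ~ sqrt(2π·12N) · (12N/e)^(12N),
  N! ~ sqrt(2π N) · (N/e)^N,
  (11N)! ~ sqrt(2π·11N) · (11N/e)^(11N).
The exponential factors combine to (12N)^(12N) / (N^N · (11N)^(11N)) = 12^(12N)/11^(11N) = (12^12/11^11)^N = (8916100448256/285311670611)^N.
The square-root prefactors combine to sqrt(2π·12N) / (sqrt(2π N)·sqrt(2π·11N)) = sqrt(12 / (2π·11·N)) = sqrt(6/(11π·20n)).
Substituting N = 20n: C(240n, 20n) ~ (8916100448256/285311670611)^(20n) · sqrt(6/(11π·20n)).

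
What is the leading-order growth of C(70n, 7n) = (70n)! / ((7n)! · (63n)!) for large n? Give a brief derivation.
C(70n, 7n) ~ (10000000000/387420489)^(7n) · sqrt(5/(9π·7n))

Write N = 7n. Apply Stirling to each factorial:
  (10N)! ~ sqrt(2π·10N) · (10N/e)^(10N),
  N! ~ sqrt(2π N) · (N/e)^N,
  (9N)! ~ sqrt(2π·9N) · (9N/e)^(9N).
The exponential factors combine to (10N)^(10N) / (N^N · (9N)^(9N)) = 10^(10N)/9^(9N) = (10^10/9^9)^N = (10000000000/387420489)^N.
The square-root prefactors combine to sqrt(2π·10N) / (sqrt(2π N)·sqrt(2π·9N)) = sqrt(10 / (2π·9·N)) = sqrt(5/(9π·7n)).
Substituting N = 7n: C(70n, 7n) ~ (10000000000/387420489)^(7n) · sqrt(5/(9π·7n)).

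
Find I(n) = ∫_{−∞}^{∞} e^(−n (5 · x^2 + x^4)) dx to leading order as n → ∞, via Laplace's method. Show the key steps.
I(n) ~ sqrt(π/(5n))

φ(x) = 5 · x^2 + x^4 has its unique global minimum at x* = 0 (since φ'(x) = 10x + 4x^3 = 0 only at x = 0 for real x with both coefficients positive, and φ → ∞ as |x| → ∞). At x* = 0, φ(0) = 0 and φ''(0) = 10. Laplace's method then gives
  I(n) ~ sqrt(2π / (n · φ''(0))) · e^(−n φ(0)) = sqrt(2π / (10n)) = sqrt(π/(5n)).
The x^4 term contributes only at subleading order (an O(1/n) relative correction).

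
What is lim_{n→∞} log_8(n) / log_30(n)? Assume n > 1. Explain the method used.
lim = ln(30) / ln(8) = log_8(30)

Change of base: log_8(n) = ln n / ln 8 and log_30(n) = ln n / ln 30. The ratio is (ln n / ln 8) · (ln 30 / ln n) = ln 30 / ln 8, a constant independent of n. So the limit is ln 30 / ln 8 = log_8(30).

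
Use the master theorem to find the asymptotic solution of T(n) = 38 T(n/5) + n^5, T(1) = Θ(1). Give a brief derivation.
T(n) = Θ(n^5)

log_5 38 ≈ 2.260. f(n) = n^5 dominates n^(log_5 38) since 5 > 2.260, and the regularity condition a·f(n/b) = 38·(n/5)^5 = (38/3125)·n^5 ≤ c·f(n) holds with c = 38/3125 ≈ 0.0122 < 1. So this is Case 3: T(n) = Θ(f(n)) = Θ(n^5).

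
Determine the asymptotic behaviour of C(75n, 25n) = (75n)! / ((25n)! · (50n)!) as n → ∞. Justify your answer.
C(75n, 25n) ~ (27/4)^(25n) · sqrt(3/(4π·25n))

Write N = 25n. Apply Stirling to each factorial:
  (3N)! ~ sqrt(2π·3N) · (3N/e)^(3N),
  N! ~ sqrt(2π N) · (N/e)^N,
  (2N)! ~ sqrt(2π·2N) · (2N/e)^(2N).
The exponential factors combine to (3N)^(3N) / (N^N · (2N)^(2N)) = 3^(3N)/2^(2N) = (3^3/2^2)^N = (27/4)^N.
The square-root prefactors combine to sqrt(2π·3N) / (sqrt(2π N)·sqrt(2π·2N)) = sqrt(3 / (2π·2·N)) = sqrt(3/(4π·25n)).
Substituting N = 25n: C(75n, 25n) ~ (27/4)^(25n) · sqrt(3/(4π·25n)).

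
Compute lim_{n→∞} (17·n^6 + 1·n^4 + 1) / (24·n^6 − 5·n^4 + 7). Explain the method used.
lim = 17/24

For large n the leading n^6 terms dominate both numerator and denominator. Dividing top and bottom by n^6, every other term tends to 0, leaving 17/24.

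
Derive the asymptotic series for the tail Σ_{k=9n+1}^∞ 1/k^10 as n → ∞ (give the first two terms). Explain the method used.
Σ_{k>9n} 1/k^10 = 1/(9 · (9n)^9) − 1/(2 · (9n)^10) + O(1/(9n)^11)

Compare to the integral: ∫_{9n}^∞ x^(−10) dx = [−x^(−9)/9]_{9n}^∞ = 1/((10−1)·(9n)^9). The Euler-Maclaurin correction adds −f(9n)/2 = −1/(2·(9n)^10). Euler-Maclaurin then gives
  Σ_{k>9n} 1/k^10 = ∫_{9n}^∞ dx/x^10 − 1/(2·(9n)^10) + O(1/(9n)^11).
(Equivalently this is ζ(10) − Σ_{k≤9n} 1/k^10.)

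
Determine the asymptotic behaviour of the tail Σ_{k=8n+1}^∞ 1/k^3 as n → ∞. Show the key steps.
Σ_{k>8n} 1/k^3 ~ 1/(2 · (8n)^2)

Compare to the integral: ∫_{8n}^∞ x^(−3) dx = [−x^(−2)/2]_{8n}^∞ = 1/((3−1)·(8n)^2). Euler-Maclaurin then gives
  Σ_{k>8n} 1/k^3 = ∫_{8n}^∞ dx/x^3 − 1/(2·(8n)^3) + O(1/(8n)^4).
(Equivalently this is ζ(3) − Σ_{k≤8n} 1/k^3.)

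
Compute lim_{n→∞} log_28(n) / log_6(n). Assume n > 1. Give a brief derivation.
lim = ln(6) / ln(28) = log_28(6)

Change of base: log_28(n) = ln n / ln 28 and log_6(n) = ln n / ln 6. The ratio is (ln n / ln 28) · (ln 6 / ln n) = ln 6 / ln 28, a constant independent of n. So the limit is ln 6 / ln 28 = log_28(6).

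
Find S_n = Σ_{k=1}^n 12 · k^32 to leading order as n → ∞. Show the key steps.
S_n ~ 4 · n^33 / 11

By integral comparison (Euler-Maclaurin), Σ_{k=1}^n 12 · k^32 = 12 · ∫_0^n x^32 dx + O(n^32) = 12 · n^33/33 = 4 · n^33 / 11 + O(n^32). (Equivalently, Faulhaber's formula gives the same leading term.)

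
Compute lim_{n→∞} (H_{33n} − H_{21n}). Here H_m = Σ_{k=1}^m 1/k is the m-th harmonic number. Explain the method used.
lim = ln(33/21) = ln(11/7)

Euler-Maclaurin gives H_m = ln m + γ + 1/(2m) + O(1/m^2). The γ and O(1/m) terms cancel in the difference:
  H_{33n} − H_{21n} = ln(33n) − ln(21n) + O(1/n) = ln(33/21) + O(1/n).
Hence the limit is ln(33/21) = ln(11/7).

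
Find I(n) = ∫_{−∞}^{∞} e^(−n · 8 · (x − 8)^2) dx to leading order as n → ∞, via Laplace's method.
I(n) = sqrt(π/(8n))

Here φ(x) = 8 · (x − 8)^2 has its unique minimum at x* = 8 with φ(x*) = 0 and φ''(x*) = 16. Laplace's method gives
  I(n) ~ e^(−n φ(x*)) · sqrt(2π / (n · φ''(x*))) = sqrt(2π / (16n)) = sqrt(π/(8n)).
This is exact: substituting u = (x − 8)·sqrt(8n) gives I(n) = (1/sqrt(8n)) ∫_{−∞}^{∞} e^(−u^2) du = sqrt(π/(8n)).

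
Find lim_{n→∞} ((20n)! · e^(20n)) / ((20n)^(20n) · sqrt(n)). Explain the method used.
lim = sqrt(2π·20)

Stirling: (20n)! ~ sqrt(2π·20n) · (20n/e)^(20n). Hence
  (20n)! · e^(20n) / (20n)^(20n) ~ sqrt(2π·20n).
Dividing by sqrt(n): sqrt(2π·20n) / sqrt(n) = sqrt(2π·20) · n^((1−1)/2), so the limit is sqrt(2π·20).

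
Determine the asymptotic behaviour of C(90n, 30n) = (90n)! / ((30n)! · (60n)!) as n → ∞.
C(90n, 30n) ~ (27/4)^(30n) · sqrt(3/(4π·30n))

Write N = 30n. Apply Stirling to each factorial:
  (3N)! ~ sqrt(2π·3N) · (3N/e)^(3N),
  N! ~ sqrt(2π N) · (N/e)^N,
  (2N)! ~ sqrt(2π·2N) · (2N/e)^(2N).
The exponential factors combine to (3N)^(3N) / (N^N · (2N)^(2N)) = 3^(3N)/2^(2N) = (3^3/2^2)^N = (27/4)^N.
The square-root prefactors combine to sqrt(2π·3N) / (sqrt(2π N)·sqrt(2π·2N)) = sqrt(3 / (2π·2·N)) = sqrt(3/(4π·30n)).
Substituting N = 30n: C(90n, 30n) ~ (27/4)^(30n) · sqrt(3/(4π·30n)).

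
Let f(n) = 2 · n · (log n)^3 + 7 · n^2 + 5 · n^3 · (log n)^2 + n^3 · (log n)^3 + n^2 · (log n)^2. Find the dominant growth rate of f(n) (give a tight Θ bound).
f(n) ∈ Θ(n^3 · (log n)^3)

Compare the terms by growth order. For large n, n^a · (log n)^b dominates n^a' · (log n)^b' iff a > a', or (a = a' and b > b'). Ranking the 5 terms shows the dominant one is n^3 · (log n)^3. Hence f(n) ∈ Θ(n^3 · (log n)^3).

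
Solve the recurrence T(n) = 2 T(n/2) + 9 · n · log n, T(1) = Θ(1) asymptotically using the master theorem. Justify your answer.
T(n) = Θ(n · (log n)^2)

Here log_2 2 = 1 and f(n) = 9 · n · log n = Θ(n^(log_2 2) · (log n)^1). This is the extended Case 2 of the master theorem (f matches the critical exponent up to log factors), giving T(n) = Θ(n^(log_2 2) · (log n)^(1+1)) = Θ(n · (log n)^2).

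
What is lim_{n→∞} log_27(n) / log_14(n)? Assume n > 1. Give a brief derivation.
lim = ln(14) / ln(27) = log_27(14)

Change of base: log_27(n) = ln n / ln 27 and log_14(n) = ln n / ln 14. The ratio is (ln n / ln 27) · (ln 14 / ln n) = ln 14 / ln 27, a constant independent of n. So the limit is ln 14 / ln 27 = log_27(14).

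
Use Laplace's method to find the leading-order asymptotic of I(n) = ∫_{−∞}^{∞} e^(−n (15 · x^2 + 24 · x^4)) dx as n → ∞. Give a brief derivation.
I(n) ~ sqrt(π/(15n))

φ(x) = 15 · x^2 + 24 · x^4 has its unique global minimum at x* = 0 (since φ'(x) = 30x + 96x^3 = 0 only at x = 0 for real x with both coefficients positive, and φ → ∞ as |x| → ∞). At x* = 0, φ(0) = 0 and φ''(0) = 30. Laplace's method then gives
  I(n) ~ sqrt(2π / (n · φ''(0))) · e^(−n φ(0)) = sqrt(2π / (30n)) = sqrt(π/(15n)).
The 24 · x^4 term contributes only at subleading order (an O(1/n) relative correction).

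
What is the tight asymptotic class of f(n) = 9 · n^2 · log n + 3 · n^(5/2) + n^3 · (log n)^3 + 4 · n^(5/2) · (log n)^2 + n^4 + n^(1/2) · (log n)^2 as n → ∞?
f(n) ∈ Θ(n^4)

Compare the terms by growth order. For large n, n^a · (log n)^b dominates n^a' · (log n)^b' iff a > a', or (a = a' and b > b'). Ranking the 6 terms shows the dominant one is n^4. Hence f(n) ∈ Θ(n^4).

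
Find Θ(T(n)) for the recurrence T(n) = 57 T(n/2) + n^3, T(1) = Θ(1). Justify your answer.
T(n) = Θ(n^(log_2 57))

Master theorem: compare f(n) = n^3 to n^(log_2 57) where log_2 57 ≈ 5.833. Since 3 < log_2 57, we have f(n) = O(n^(log_2 57 − ε)) for some ε > 0 — Case 1. Hence T(n) = Θ(n^(log_2 57)).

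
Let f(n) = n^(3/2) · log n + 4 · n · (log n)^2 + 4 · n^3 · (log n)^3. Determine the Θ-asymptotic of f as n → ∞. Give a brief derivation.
f(n) ∈ Θ(n^3 · (log n)^3)

Compare the terms by growth order. For large n, n^a · (log n)^b dominates n^a' · (log n)^b' iff a > a', or (a = a' and b > b'). Ranking the 3 terms shows the dominant one is 4 · n^3 · (log n)^3. Hence f(n) ∈ Θ(n^3 · (log n)^3).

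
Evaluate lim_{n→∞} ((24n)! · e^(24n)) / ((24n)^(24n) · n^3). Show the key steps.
lim = 0

Stirling: (24n)! ~ sqrt(2π·24n) · (24n/e)^(24n). Hence
  (24n)! · e^(24n) / (24n)^(24n) ~ sqrt(2π·24n).
Dividing by n^3: sqrt(2π·24n) / n^3 = sqrt(2π·24) · n^((1−6)/2), so the expression behaves like sqrt(2π·24) · n^((1−6)/2) → 0.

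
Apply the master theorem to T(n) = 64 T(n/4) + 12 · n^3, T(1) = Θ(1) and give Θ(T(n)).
T(n) = Θ(n^3 log n)

log_4 64 = 3, and f(n) = 12 · n^3 = Θ(n^(log_4 64)). This is Case 2 of the master theorem: T(n) = Θ(f(n) · log n) = Θ(n^3 log n).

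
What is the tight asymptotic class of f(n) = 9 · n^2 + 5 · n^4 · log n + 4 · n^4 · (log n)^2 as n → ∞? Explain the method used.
f(n) ∈ Θ(n^4 · (log n)^2)

Compare the terms by growth order. For large n, n^a · (log n)^b dominates n^a' · (log n)^b' iff a > a', or (a = a' and b > b'). Ranking the 3 terms shows the dominant one is 4 · n^4 · (log n)^2. Hence f(n) ∈ Θ(n^4 · (log n)^2).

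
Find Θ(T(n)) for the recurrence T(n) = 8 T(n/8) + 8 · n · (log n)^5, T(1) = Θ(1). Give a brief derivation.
T(n) = Θ(n · (log n)^6)

Here log_8 8 = 1 and f(n) = 8 · n · (log n)^5 = Θ(n^(log_8 8) · (log n)^5). This is the extended Case 2 of the master theorem (f matches the critical exponent up to log factors), giving T(n) = Θ(n^(log_8 8) · (log n)^(5+1)) = Θ(n · (log n)^6).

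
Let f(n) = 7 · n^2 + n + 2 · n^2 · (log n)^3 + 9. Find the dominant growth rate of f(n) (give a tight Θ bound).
f(n) ∈ Θ(n^2 · (log n)^3)

Compare the terms by growth order. For large n, n^a · (log n)^b dominates n^a' · (log n)^b' iff a > a', or (a = a' and b > b'). Ranking the 4 terms shows the dominant one is 2 · n^2 · (log n)^3. Hence f(n) ∈ Θ(n^2 · (log n)^3).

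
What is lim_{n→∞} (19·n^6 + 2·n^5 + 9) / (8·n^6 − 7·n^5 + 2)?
lim = 19/8

For large n the leading n^6 terms dominate both numerator and denominator. Dividing top and bottom by n^6, every other term tends to 0, leaving 19/8.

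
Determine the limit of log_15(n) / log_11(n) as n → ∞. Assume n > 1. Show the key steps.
lim = ln(11) / ln(15) = log_15(11)

Change of base: log_15(n) = ln n / ln 15 and log_11(n) = ln n / ln 11. The ratio is (ln n / ln 15) · (ln 11 / ln n) = ln 11 / ln 15, a constant independent of n. So the limit is ln 11 / ln 15 = log_15(11).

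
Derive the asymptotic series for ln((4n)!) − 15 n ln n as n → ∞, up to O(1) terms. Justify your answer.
ln((4n)!) − 15 n ln n = −11 n ln n + 4(ln 4 − 1) n + (1/2) ln(2π·4n) + O(1/n)

Stirling: ln((4n)!) = 4n ln(4n) − 4n + (1/2) ln(2π·4n) + O(1/n).
Expand 4n ln(4n) = 4n (ln n + ln 4) = 4n ln n + 4n ln 4.
Subtract 15n ln n: leading term is (4 − 15) n ln n = −11 n ln n. The next term is 4n ln 4 − 4n = 4(ln 4 − 1) n. Then the (1/2) ln(2π·4n) correction.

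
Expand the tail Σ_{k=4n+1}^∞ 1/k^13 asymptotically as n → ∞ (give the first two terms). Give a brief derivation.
Σ_{k>4n} 1/k^13 = 1/(12 · (4n)^12) − 1/(2 · (4n)^13) + O(1/(4n)^14)

Compare to the integral: ∫_{4n}^∞ x^(−13) dx = [−x^(−12)/12]_{4n}^∞ = 1/((13−1)·(4n)^12). The Euler-Maclaurin correction adds −f(4n)/2 = −1/(2·(4n)^13). Euler-Maclaurin then gives
  Σ_{k>4n} 1/k^13 = ∫_{4n}^∞ dx/x^13 − 1/(2·(4n)^13) + O(1/(4n)^14).
(Equivalently this is ζ(13) − Σ_{k≤4n} 1/k^13.)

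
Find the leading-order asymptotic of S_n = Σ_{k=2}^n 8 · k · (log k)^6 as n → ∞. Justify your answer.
S_n ~ 4 · n^2 · (log n)^6

By integral comparison, S_n = ∫_1^n 8 · x · (log x)^6 dx + O(n · (log n)^6). For the integral, the leading term of ∫_1^n x^1 (log x)^6 dx is n^2/2 · (log n)^6 (by repeated integration by parts; each step lowers the log-exponent and produces a relatively O(1/log n) correction). Hence S_n ~ 4 · n^2 · (log n)^6.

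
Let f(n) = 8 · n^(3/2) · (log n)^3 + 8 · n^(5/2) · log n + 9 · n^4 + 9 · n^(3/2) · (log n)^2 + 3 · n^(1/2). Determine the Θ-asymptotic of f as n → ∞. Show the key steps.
f(n) ∈ Θ(n^4)

Compare the terms by growth order. For large n, n^a · (log n)^b dominates n^a' · (log n)^b' iff a > a', or (a = a' and b > b'). Ranking the 5 terms shows the dominant one is 9 · n^4. Hence f(n) ∈ Θ(n^4).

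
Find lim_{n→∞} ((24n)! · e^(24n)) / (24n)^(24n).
lim = ∞

Stirling: (24n)! ~ sqrt(2π·24n) · (24n/e)^(24n). Hence
  (24n)! · e^(24n) / (24n)^(24n) ~ sqrt(2π·24n) = sqrt(2π·24) · sqrt(n) → ∞.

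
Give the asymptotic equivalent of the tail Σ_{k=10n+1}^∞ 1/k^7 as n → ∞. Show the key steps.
Σ_{k>10n} 1/k^7 ~ 1/(6 · (10n)^6)

Compare to the integral: ∫_{10n}^∞ x^(−7) dx = [−x^(−6)/6]_{10n}^∞ = 1/((7−1)·(10n)^6). Euler-Maclaurin then gives
  Σ_{k>10n} 1/k^7 = ∫_{10n}^∞ dx/x^7 − 1/(2·(10n)^7) + O(1/(10n)^8).
(Equivalently this is ζ(7) − Σ_{k≤10n} 1/k^7.)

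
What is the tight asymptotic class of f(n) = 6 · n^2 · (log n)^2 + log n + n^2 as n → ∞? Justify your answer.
f(n) ∈ Θ(n^2 · (log n)^2)

Compare the terms by growth order. For large n, n^a · (log n)^b dominates n^a' · (log n)^b' iff a > a', or (a = a' and b > b'). Ranking the 3 terms shows the dominant one is 6 · n^2 · (log n)^2. Hence f(n) ∈ Θ(n^2 · (log n)^2).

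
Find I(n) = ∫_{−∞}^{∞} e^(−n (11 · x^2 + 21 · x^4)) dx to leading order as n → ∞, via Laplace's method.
I(n) ~ sqrt(π/(11n))

φ(x) = 11 · x^2 + 21 · x^4 has its unique global minimum at x* = 0 (since φ'(x) = 22x + 84x^3 = 0 only at x = 0 for real x with both coefficients positive, and φ → ∞ as |x| → ∞). At x* = 0, φ(0) = 0 and φ''(0) = 22. Laplace's method then gives
  I(n) ~ sqrt(2π / (n · φ''(0))) · e^(−n φ(0)) = sqrt(2π / (22n)) = sqrt(π/(11n)).
The 21 · x^4 term contributes only at subleading order (an O(1/n) relative correction).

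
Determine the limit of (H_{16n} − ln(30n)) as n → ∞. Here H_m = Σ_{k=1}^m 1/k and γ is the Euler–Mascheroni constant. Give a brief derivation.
lim = ln(8/15) + γ

By Euler-Maclaurin, H_m = ln m + γ + O(1/m). So
  H_{16n} − ln(30n) = ln(16n) + γ − ln(30n) + O(1/n)
                       = ln(16/30) + γ + O(1/n).
Hence the limit is ln(16/30) + γ (= ln(8/15)).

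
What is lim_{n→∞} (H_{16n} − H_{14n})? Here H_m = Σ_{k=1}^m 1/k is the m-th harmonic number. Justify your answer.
lim = ln(16/14) = ln(8/7)

Euler-Maclaurin gives H_m = ln m + γ + 1/(2m) + O(1/m^2). The γ and O(1/m) terms cancel in the difference:
  H_{16n} − H_{14n} = ln(16n) − ln(14n) + O(1/n) = ln(16/14) + O(1/n).
Hence the limit is ln(16/14) = ln(8/7).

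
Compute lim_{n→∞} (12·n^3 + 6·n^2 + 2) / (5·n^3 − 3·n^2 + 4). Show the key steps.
lim = 12/5

For large n the leading n^3 terms dominate both numerator and denominator. Dividing top and bottom by n^3, every other term tends to 0, leaving 12/5.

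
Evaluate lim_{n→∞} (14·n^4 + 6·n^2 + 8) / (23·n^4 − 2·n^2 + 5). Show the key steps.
lim = 14/23

For large n the leading n^4 terms dominate both numerator and denominator. Dividing top and bottom by n^4, every other term tends to 0, leaving 14/23.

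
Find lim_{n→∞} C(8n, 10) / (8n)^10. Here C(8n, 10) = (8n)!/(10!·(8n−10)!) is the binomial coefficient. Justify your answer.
lim = 1/10! = 1/3628800

With N = 8n → ∞: C(N, 10) / N^10 = [N(N−1)…(N−9)] / (10! · N^10) = (1/10!) · 1 · (1 − 1/(8n)) · … · (1 − 9/(8n)). Each factor → 1 as N → ∞, so the limit is 1/10! = 1/3628800.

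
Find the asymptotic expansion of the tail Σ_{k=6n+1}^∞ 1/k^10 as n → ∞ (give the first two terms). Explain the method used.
Σ_{k>6n} 1/k^10 = 1/(9 · (6n)^9) − 1/(2 · (6n)^10) + O(1/(6n)^11)

Compare to the integral: ∫_{6n}^∞ x^(−10) dx = [−x^(−9)/9]_{6n}^∞ = 1/((10−1)·(6n)^9). The Euler-Maclaurin correction adds −f(6n)/2 = −1/(2·(6n)^10). Euler-Maclaurin then gives
  Σ_{k>6n} 1/k^10 = ∫_{6n}^∞ dx/x^10 − 1/(2·(6n)^10) + O(1/(6n)^11).
(Equivalently this is ζ(10) − Σ_{k≤6n} 1/k^10.)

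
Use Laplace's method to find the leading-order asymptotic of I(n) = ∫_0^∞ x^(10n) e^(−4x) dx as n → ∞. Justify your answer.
I(n) ~ (sqrt(2π·10n) / 4) · (10n/(4e))^(10n)

Write the integrand as exp(10n ln x − 4x) and set f(x) = 10n ln x − 4x. Then f'(x) = 10n/x − 4 = 0 at x* = 10n/4, and f''(x*) = −10n/x*^2 = −4^2/(10n). Laplace's method (interior maximum) gives
  I(n) ~ e^(f(x*)) · sqrt(2π / |f''(x*)|)
        = exp(10n ln(10n/4) − 10n) · sqrt(2π · 10n / 4^2)
        = (10n/4)^(10n) e^(−10n) · sqrt(2π·10n) / 4
        = (sqrt(2π·10n) / 4) · (10n/(4e))^(10n).
This matches Γ(10n+1)/4^(10n+1) with Stirling applied to Γ.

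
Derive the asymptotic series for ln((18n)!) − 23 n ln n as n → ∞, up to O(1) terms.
ln((18n)!) − 23 n ln n = −5 n ln n + 18(ln 18 − 1) n + (1/2) ln(2π·18n) + O(1/n)

Stirling: ln((18n)!) = 18n ln(18n) − 18n + (1/2) ln(2π·18n) + O(1/n).
Expand 18n ln(18n) = 18n (ln n + ln 18) = 18n ln n + 18n ln 18.
Subtract 23n ln n: leading term is (18 − 23) n ln n = −5 n ln n. The next term is 18n ln 18 − 18n = 18(ln 18 − 1) n. Then the (1/2) ln(2π·18n) correction.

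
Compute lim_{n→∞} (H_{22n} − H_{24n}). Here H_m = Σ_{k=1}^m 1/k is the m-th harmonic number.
lim = ln(22/24) = ln(11/12)

Euler-Maclaurin gives H_m = ln m + γ + 1/(2m) + O(1/m^2). The γ and O(1/m) terms cancel in the difference:
  H_{22n} − H_{24n} = ln(22n) − ln(24n) + O(1/n) = ln(22/24) + O(1/n).
Hence the limit is ln(22/24) = ln(11/12).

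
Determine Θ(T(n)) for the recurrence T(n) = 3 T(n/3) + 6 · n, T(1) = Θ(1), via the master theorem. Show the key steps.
T(n) = Θ(n log n)

log_3 3 = 1, and f(n) = 6 · n = Θ(n^(log_3 3)). This is Case 2 of the master theorem: T(n) = Θ(f(n) · log n) = Θ(n log n).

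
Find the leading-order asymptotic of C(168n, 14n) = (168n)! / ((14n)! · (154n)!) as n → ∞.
C(168n, 14n) ~ (8916100448256/285311670611)^(14n) · sqrt(6/(11π·14n))

Write N = 14n. Apply Stirling to each factorial:
  (12N)! ~ sqrt(2π·12N) · (12N/e)^(12N),
  N! ~ sqrt(2π N) · (N/e)^N,
  (11N)! ~ sqrt(2π·11N) · (11N/e)^(11N).
The exponential factors combine to (12N)^(12N) / (N^N · (11N)^(11N)) = 12^(12N)/11^(11N) = (12^12/11^11)^N = (8916100448256/285311670611)^N.
The square-root prefactors combine to sqrt(2π·12N) / (sqrt(2π N)·sqrt(2π·11N)) = sqrt(12 / (2π·11·N)) = sqrt(6/(11π·14n)).
Substituting N = 14n: C(168n, 14n) ~ (8916100448256/285311670611)^(14n) · sqrt(6/(11π·14n)).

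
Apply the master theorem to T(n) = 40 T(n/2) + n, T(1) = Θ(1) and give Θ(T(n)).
T(n) = Θ(n^(log_2 40))

Master theorem: compare f(n) = n to n^(log_2 40) where log_2 40 ≈ 5.322. Since 1 < log_2 40, we have f(n) = O(n^(log_2 40 − ε)) for some ε > 0 — Case 1. Hence T(n) = Θ(n^(log_2 40)).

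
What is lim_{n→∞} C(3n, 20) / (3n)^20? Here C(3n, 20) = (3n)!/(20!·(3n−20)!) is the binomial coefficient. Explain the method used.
lim = 1/20! = 1/2432902008176640000

With N = 3n → ∞: C(N, 20) / N^20 = [N(N−1)…(N−19)] / (20! · N^20) = (1/20!) · 1 · (1 − 1/(3n)) · … · (1 − 19/(3n)). Each factor → 1 as N → ∞, so the limit is 1/20! = 1/2432902008176640000.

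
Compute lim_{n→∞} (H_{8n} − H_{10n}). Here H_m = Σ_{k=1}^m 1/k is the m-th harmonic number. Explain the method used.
lim = ln(8/10) = ln(4/5)

Euler-Maclaurin gives H_m = ln m + γ + 1/(2m) + O(1/m^2). The γ and O(1/m) terms cancel in the difference:
  H_{8n} − H_{10n} = ln(8n) − ln(10n) + O(1/n) = ln(8/10) + O(1/n).
Hence the limit is ln(8/10) = ln(4/5).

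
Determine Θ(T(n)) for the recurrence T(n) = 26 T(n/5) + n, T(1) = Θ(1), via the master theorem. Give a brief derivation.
T(n) = Θ(n^(log_5 26))

Master theorem: compare f(n) = n to n^(log_5 26) where log_5 26 ≈ 2.024. Since 1 < log_5 26, we have f(n) = O(n^(log_5 26 − ε)) for some ε > 0 — Case 1. Hence T(n) = Θ(n^(log_5 26)).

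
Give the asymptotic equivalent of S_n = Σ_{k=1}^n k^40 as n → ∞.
S_n ~ n^41 / 41

By integral comparison (Euler-Maclaurin), Σ_{k=1}^n k^40 = ∫_0^n x^40 dx + O(n^40) = n^41/41 + O(n^40). (Equivalently, Faulhaber's formula gives the same leading term.)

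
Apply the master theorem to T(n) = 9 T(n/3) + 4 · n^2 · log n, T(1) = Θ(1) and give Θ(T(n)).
T(n) = Θ(n^2 · (log n)^2)

Here log_3 9 = 2 and f(n) = 4 · n^2 · log n = Θ(n^(log_3 9) · (log n)^1). This is the extended Case 2 of the master theorem (f matches the critical exponent up to log factors), giving T(n) = Θ(n^(log_3 9) · (log n)^(1+1)) = Θ(n^2 · (log n)^2).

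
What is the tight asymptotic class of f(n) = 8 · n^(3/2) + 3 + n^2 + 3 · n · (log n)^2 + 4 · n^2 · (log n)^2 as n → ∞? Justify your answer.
f(n) ∈ Θ(n^2 · (log n)^2)

Compare the terms by growth order. For large n, n^a · (log n)^b dominates n^a' · (log n)^b' iff a > a', or (a = a' and b > b'). Ranking the 5 terms shows the dominant one is 4 · n^2 · (log n)^2. Hence f(n) ∈ Θ(n^2 · (log n)^2).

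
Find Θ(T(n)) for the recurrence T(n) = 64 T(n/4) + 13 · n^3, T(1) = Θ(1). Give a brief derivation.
T(n) = Θ(n^3 log n)

log_4 64 = 3, and f(n) = 13 · n^3 = Θ(n^(log_4 64)). This is Case 2 of the master theorem: T(n) = Θ(f(n) · log n) = Θ(n^3 log n).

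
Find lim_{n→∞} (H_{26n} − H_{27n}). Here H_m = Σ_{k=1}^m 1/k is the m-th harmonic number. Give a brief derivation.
lim = ln(26/27)

Euler-Maclaurin gives H_m = ln m + γ + 1/(2m) + O(1/m^2). The γ and O(1/m) terms cancel in the difference:
  H_{26n} − H_{27n} = ln(26n) − ln(27n) + O(1/n) = ln(26/27) + O(1/n).
Hence the limit is ln(26/27).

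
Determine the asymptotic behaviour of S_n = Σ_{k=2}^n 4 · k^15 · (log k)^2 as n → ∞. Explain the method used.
S_n ~ n^16 · (log n)^2 / 4

By integral comparison, S_n = ∫_1^n 4 · x^15 · (log x)^2 dx + O(n^15 · (log n)^2). For the integral, the leading term of ∫_1^n x^15 (log x)^2 dx is n^16/16 · (log n)^2 (by repeated integration by parts; each step lowers the log-exponent and produces a relatively O(1/log n) correction). Hence S_n ~ n^16 · (log n)^2 / 4.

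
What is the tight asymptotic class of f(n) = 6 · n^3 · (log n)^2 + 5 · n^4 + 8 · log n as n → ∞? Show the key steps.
f(n) ∈ Θ(n^4)

Compare the terms by growth order. For large n, n^a · (log n)^b dominates n^a' · (log n)^b' iff a > a', or (a = a' and b > b'). Ranking the 3 terms shows the dominant one is 5 · n^4. Hence f(n) ∈ Θ(n^4).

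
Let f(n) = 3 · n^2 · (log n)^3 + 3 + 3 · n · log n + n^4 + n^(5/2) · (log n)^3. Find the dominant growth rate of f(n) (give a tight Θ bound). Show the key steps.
f(n) ∈ Θ(n^4)

Compare the terms by growth order. For large n, n^a · (log n)^b dominates n^a' · (log n)^b' iff a > a', or (a = a' and b > b'). Ranking the 5 terms shows the dominant one is n^4. Hence f(n) ∈ Θ(n^4).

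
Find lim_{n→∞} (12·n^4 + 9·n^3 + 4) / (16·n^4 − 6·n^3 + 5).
lim = 12/16 = 3/4

For large n the leading n^4 terms dominate both numerator and denominator. Dividing top and bottom by n^4, every other term tends to 0, leaving 12/16 = 3/4.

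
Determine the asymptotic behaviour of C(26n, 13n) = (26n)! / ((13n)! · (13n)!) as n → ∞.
C(26n, 13n) ~ (4)^(13n) · sqrt(1/(π·13n))

Write N = 13n. Apply Stirling to each factorial:
  (2N)! ~ sqrt(2π·2N) · (2N/e)^(2N),
  N! ~ sqrt(2π N) · (N/e)^N,
  (1N)! ~ sqrt(2π·1N) · (1N/e)^(1N).
The exponential factors combine to (2N)^(2N) / (N^N · (1N)^(1N)) = 2^(2N)/1^(1N) = (2^2/1^1)^N = (4)^N.
The square-root prefactors combine to sqrt(2π·2N) / (sqrt(2π N)·sqrt(2π·1N)) = sqrt(2 / (2π·1·N)) = sqrt(1/(π·13n)).
Substituting N = 13n: C(26n, 13n) ~ (4)^(13n) · sqrt(1/(π·13n)).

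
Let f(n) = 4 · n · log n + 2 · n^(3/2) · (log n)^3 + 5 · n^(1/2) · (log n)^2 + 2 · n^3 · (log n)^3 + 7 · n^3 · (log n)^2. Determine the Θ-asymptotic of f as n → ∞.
f(n) ∈ Θ(n^3 · (log n)^3)

Compare the terms by growth order. For large n, n^a · (log n)^b dominates n^a' · (log n)^b' iff a > a', or (a = a' and b > b'). Ranking the 5 terms shows the dominant one is 2 · n^3 · (log n)^3. Hence f(n) ∈ Θ(n^3 · (log n)^3).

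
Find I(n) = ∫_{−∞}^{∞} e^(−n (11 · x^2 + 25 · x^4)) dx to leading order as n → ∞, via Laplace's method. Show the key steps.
I(n) ~ sqrt(π/(11n))

φ(x) = 11 · x^2 + 25 · x^4 has its unique global minimum at x* = 0 (since φ'(x) = 22x + 100x^3 = 0 only at x = 0 for real x with both coefficients positive, and φ → ∞ as |x| → ∞). At x* = 0, φ(0) = 0 and φ''(0) = 22. Laplace's method then gives
  I(n) ~ sqrt(2π / (n · φ''(0))) · e^(−n φ(0)) = sqrt(2π / (22n)) = sqrt(π/(11n)).
The 25 · x^4 term contributes only at subleading order (an O(1/n) relative correction).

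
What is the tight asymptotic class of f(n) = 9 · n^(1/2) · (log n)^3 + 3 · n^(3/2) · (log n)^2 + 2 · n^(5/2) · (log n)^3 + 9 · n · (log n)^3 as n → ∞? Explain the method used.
f(n) ∈ Θ(n^(5/2) · (log n)^3)

Compare the terms by growth order. For large n, n^a · (log n)^b dominates n^a' · (log n)^b' iff a > a', or (a = a' and b > b'). Ranking the 4 terms shows the dominant one is 2 · n^(5/2) · (log n)^3. Hence f(n) ∈ Θ(n^(5/2) · (log n)^3).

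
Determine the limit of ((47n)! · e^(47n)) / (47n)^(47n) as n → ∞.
lim = ∞

Stirling: (47n)! ~ sqrt(2π·47n) · (47n/e)^(47n). Hence
  (47n)! · e^(47n) / (47n)^(47n) ~ sqrt(2π·47n) = sqrt(2π·47) · sqrt(n) → ∞.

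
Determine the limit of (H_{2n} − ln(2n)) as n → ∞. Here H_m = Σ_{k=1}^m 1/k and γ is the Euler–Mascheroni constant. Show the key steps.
lim = γ

By Euler-Maclaurin, H_m = ln m + γ + O(1/m). So
  H_{2n} − ln(2n) = ln(2n) + γ − ln(2n) + O(1/n)
                       = ln(2/2) + γ + O(1/n).
Hence the limit is γ (since ln 1 = 0).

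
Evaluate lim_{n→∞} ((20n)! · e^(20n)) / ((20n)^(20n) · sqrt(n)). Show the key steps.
lim = sqrt(2π·20)

Stirling: (20n)! ~ sqrt(2π·20n) · (20n/e)^(20n). Hence
  (20n)! · e^(20n) / (20n)^(20n) ~ sqrt(2π·20n).
Dividing by sqrt(n): sqrt(2π·20n) / sqrt(n) = sqrt(2π·20) · n^((1−1)/2), so the limit is sqrt(2π·20).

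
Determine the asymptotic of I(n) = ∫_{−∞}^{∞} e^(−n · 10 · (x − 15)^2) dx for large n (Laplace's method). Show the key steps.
I(n) = sqrt(π/(10n))

Here φ(x) = 10 · (x − 15)^2 has its unique minimum at x* = 15 with φ(x*) = 0 and φ''(x*) = 20. Laplace's method gives
  I(n) ~ e^(−n φ(x*)) · sqrt(2π / (n · φ''(x*))) = sqrt(2π / (20n)) = sqrt(π/(10n)).
This is exact: substituting u = (x − 15)·sqrt(10n) gives I(n) = (1/sqrt(10n)) ∫_{−∞}^{∞} e^(−u^2) du = sqrt(π/(10n)).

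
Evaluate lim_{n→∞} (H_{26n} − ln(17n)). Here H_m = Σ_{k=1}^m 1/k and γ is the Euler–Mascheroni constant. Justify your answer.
lim = ln(26/17) + γ

By Euler-Maclaurin, H_m = ln m + γ + O(1/m). So
  H_{26n} − ln(17n) = ln(26n) + γ − ln(17n) + O(1/n)
                       = ln(26/17) + γ + O(1/n).
Hence the limit is ln(26/17) + γ.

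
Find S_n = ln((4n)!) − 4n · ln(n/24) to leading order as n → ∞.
S_n ~ 4n · (ln 96 − 1) + O(ln n)

Stirling: ln((4n)!) = 4n ln(4n) − 4n + O(ln n).
  S_n = 4n ln(4n) − 4n − 4n ln(n/24) + O(ln n)
      = 4n ln(4n) − 4n ln n + 4n ln 24 − 4n + O(ln n)
      = 4n ln 4 + 4n ln 24 − 4n + O(ln n)
      = 4n (ln 96 − 1) + O(ln n).
Numerically ln(96) − 1 ≈ 3.5643.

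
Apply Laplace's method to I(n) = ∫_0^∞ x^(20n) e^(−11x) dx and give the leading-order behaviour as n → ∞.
I(n) ~ (sqrt(2π·20n) / 11) · (20n/(11e))^(20n)

Write the integrand as exp(20n ln x − 11x) and set f(x) = 20n ln x − 11x. Then f'(x) = 20n/x − 11 = 0 at x* = 20n/11, and f''(x*) = −20n/x*^2 = −11^2/(20n). Laplace's method (interior maximum) gives
  I(n) ~ e^(f(x*)) · sqrt(2π / |f''(x*)|)
        = exp(20n ln(20n/11) − 20n) · sqrt(2π · 20n / 11^2)
        = (20n/11)^(20n) e^(−20n) · sqrt(2π·20n) / 11
        = (sqrt(2π·20n) / 11) · (20n/(11e))^(20n).
This matches Γ(20n+1)/11^(20n+1) with Stirling applied to Γ.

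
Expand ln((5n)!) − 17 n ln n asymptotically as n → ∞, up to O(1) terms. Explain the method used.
ln((5n)!) − 17 n ln n = −12 n ln n + 5(ln 5 − 1) n + (1/2) ln(2π·5n) + O(1/n)

Stirling: ln((5n)!) = 5n ln(5n) − 5n + (1/2) ln(2π·5n) + O(1/n).
Expand 5n ln(5n) = 5n (ln n + ln 5) = 5n ln n + 5n ln 5.
Subtract 17n ln n: leading term is (5 − 17) n ln n = −12 n ln n. The next term is 5n ln 5 − 5n = 5(ln 5 − 1) n. Then the (1/2) ln(2π·5n) correction.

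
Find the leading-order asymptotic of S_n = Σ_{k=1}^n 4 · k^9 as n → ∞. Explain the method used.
S_n ~ 2 · n^10 / 5

By integral comparison (Euler-Maclaurin), Σ_{k=1}^n 4 · k^9 = 4 · ∫_0^n x^9 dx + O(n^9) = 4 · n^10/10 = 2 · n^10 / 5 + O(n^9). (Equivalently, Faulhaber's formula gives the same leading term.)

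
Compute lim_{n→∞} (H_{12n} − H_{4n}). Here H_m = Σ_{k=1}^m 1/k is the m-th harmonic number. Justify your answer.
lim = ln(12/4) = ln 3

Euler-Maclaurin gives H_m = ln m + γ + 1/(2m) + O(1/m^2). The γ and O(1/m) terms cancel in the difference:
  H_{12n} − H_{4n} = ln(12n) − ln(4n) + O(1/n) = ln(12/4) + O(1/n).
Hence the limit is ln(12/4) = ln 3.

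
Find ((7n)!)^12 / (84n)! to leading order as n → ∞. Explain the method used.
((7n)!)^12/(84n)! ~ ((2π·7n)^(11/2) / sqrt(12)) · 12^(−12·7n)  →  0

Write N = 7n. Stirling: N! ~ sqrt(2π N)(N/e)^N and (12N)! ~ sqrt(2π·12N)·(12N/e)^(12N).
  (N!)^12/(12N)! ~ (2π N)^(12/2) (N/e)^(12N) / [sqrt(2π·12N) (12N/e)^(12N)]
     = (2π N)^(12/2) / sqrt(2π·12N) · (N/(12N))^(12N)
     = (2π N)^((12−1)/2) / sqrt(12) · 12^(−12N).
Since 12^12 > 1, the factor 12^(−12N) decays exponentially, so the ratio → 0. Substituting N = 7n gives the stated form.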